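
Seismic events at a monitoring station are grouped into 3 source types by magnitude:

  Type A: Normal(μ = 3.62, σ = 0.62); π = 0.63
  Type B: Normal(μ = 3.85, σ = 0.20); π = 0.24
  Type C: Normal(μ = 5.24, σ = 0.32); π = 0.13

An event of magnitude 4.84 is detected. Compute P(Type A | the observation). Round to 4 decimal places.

P(component k | x) = w_k·f_k(x) / marginal(x), where marginal(x) = Σ_j w_j·f_j(x).
Component likelihoods at x = 4.84:
  L_A = (1/(0.62·√(2π)))·exp(−(4.84−3.62)²/(2·0.62²)) = 0.643455·exp(-1.93600) = 0.0928373
  L_B = (1/(0.20·√(2π)))·exp(−(4.84−3.85)²/(2·0.20²)) = 1.994711·exp(-12.25125) = 9.533e-06
  L_C = (1/(0.32·√(2π)))·exp(−(4.84−5.24)²/(2·0.32²)) = 1.246695·exp(-0.78125) = 0.570778
Unnormalised posteriors:
  w_A·L_A = 0.63 × 0.0928373 = 0.0584875
  w_B·L_B = 0.24 × 9.533e-06 = 2.28792e-06
  w_C·L_C = 0.13 × 0.570778 = 0.0742012
Sum: 0.0584875 + 2.28792e-06 + 0.0742012 = 0.132691
P(Type A | 4.84) = 0.0584875 / 0.132691 ≈ 0.4408

0.4408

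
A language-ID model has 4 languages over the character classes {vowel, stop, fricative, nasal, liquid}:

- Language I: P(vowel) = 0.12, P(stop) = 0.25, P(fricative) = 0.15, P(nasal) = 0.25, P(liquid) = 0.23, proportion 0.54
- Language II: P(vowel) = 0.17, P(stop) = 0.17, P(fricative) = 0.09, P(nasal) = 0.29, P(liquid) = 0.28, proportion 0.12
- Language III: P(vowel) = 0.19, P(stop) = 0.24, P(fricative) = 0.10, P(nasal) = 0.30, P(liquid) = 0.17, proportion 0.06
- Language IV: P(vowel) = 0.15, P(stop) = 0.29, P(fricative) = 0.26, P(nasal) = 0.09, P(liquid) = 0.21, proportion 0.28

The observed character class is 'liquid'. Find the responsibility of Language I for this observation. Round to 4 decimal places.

0.5476

The responsibility of component k is P(Z=k) f_k(x) divided by Σ_j P(Z=j) f_j(x).
Categorical probabilities:
  L_I = 0.23
  L_II = 0.28
  L_III = 0.17
  L_IV = 0.21
Unnormalised posteriors:
  P(Z=I)·L_I = 0.54 × 0.23 = 0.1242
  P(Z=II)·L_II = 0.12 × 0.28 = 0.0336
  P(Z=III)·L_III = 0.06 × 0.17 = 0.0102
  P(Z=IV)·L_IV = 0.28 × 0.21 = 0.0588
Normaliser: 0.1242 + 0.0336 + 0.0102 + 0.0588 = 0.2268
Responsibility of Language I: 0.1242 / 0.2268 ≈ 0.5476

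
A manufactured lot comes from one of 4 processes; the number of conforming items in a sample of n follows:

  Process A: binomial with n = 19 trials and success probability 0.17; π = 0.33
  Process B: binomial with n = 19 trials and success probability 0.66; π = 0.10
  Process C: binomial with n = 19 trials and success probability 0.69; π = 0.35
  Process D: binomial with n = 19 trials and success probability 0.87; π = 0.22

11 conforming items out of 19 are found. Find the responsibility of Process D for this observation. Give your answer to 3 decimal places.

The responsibility of component k is P(Z=k) f_k(x) divided by Σ_j P(Z=j) f_j(x).
Evaluate each component's likelihood at the observed value:
  f_A = C(19,11)·0.17^11·0.83^8 = 75582·3.42719e-09·0.225229 = 5.8342e-05
  f_B = C(19,11)·0.66^11·0.34^8 = 75582·0.010351·0.000178579 = 0.139712
  f_C = C(19,11)·0.69^11·0.31^8 = 75582·0.0168787·8.52891e-05 = 0.108806
  f_D = C(19,11)·0.87^11·0.13^8 = 75582·0.216128·8.15731e-08 = 0.00133253
Multiply by the mixture weights:
  P(Z=A)·f_A = 0.33 × 5.8342e-05 = 1.92529e-05
  P(Z=B)·f_B = 0.10 × 0.139712 = 0.0139712
  P(Z=C)·f_C = 0.35 × 0.108806 = 0.038082
  P(Z=D)·f_D = 0.22 × 0.00133253 = 0.000293157
Normaliser: 1.92529e-05 + 0.0139712 + 0.038082 + 0.000293157 = 0.0523656
P(Process D | x) = 0.000293157 / 0.0523656 ≈ 0.006

0.006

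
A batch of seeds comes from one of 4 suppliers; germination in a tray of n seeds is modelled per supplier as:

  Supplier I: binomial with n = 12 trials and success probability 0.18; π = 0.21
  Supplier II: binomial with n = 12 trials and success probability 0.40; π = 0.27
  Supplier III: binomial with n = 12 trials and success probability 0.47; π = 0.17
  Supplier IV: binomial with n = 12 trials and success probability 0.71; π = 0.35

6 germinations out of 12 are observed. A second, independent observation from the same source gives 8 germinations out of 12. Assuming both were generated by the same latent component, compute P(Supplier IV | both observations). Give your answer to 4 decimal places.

0.5034

The responsibility of component k is π_k f_k(x) divided by Σ_j π_j f_j(x).
Since both observations come from the same component, the likelihood for component k is f_k(x₁)·f_k(x₂).
  L_I = [C(12,6)·0.18^6·0.82^6 = 924·3.40122e-05·0.304007 = 0.00955411] × [0.000246627] = 2.3563e-06
  L_II = [C(12,6)·0.40^6·0.60^6 = 924·0.004096·0.046656 = 0.176579] × [0.0420427] = 0.00742386
  L_III = [C(12,6)·0.47^6·0.53^6 = 924·0.0107792·0.0221644 = 0.220757] × [0.0930018] = 0.0205308
  L_IV = [C(12,6)·0.71^6·0.29^6 = 924·0.1281·0.000594823 = 0.0704061] × [0.226081] = 0.0159175
Prior × likelihood for each component:
  π_I·L_I = 0.21 × 2.3563e-06 = 4.94823e-07
  π_II·L_II = 0.27 × 0.00742386 = 0.00200444
  π_III·L_III = 0.17 × 0.0205308 = 0.00349024
  π_IV·L_IV = 0.35 × 0.0159175 = 0.00557111
Sum: 4.94823e-07 + 0.00200444 + 0.00349024 + 0.00557111 = 0.0110663
So the posterior for Supplier IV is 0.00557111 / 0.0110663 ≈ 0.5034.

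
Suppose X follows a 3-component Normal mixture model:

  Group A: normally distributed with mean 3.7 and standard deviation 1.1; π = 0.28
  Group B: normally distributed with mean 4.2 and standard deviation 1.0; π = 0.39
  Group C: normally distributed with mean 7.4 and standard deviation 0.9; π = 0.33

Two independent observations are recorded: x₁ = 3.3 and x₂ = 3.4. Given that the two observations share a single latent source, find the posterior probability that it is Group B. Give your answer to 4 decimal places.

The responsibility of component k is π_k f_k(x) divided by Σ_j π_j f_j(x).
Since both observations come from the same component, the likelihood for component k is f_k(x₁)·f_k(x₂).
  f_A = [(1/(1.1·√(2π)))·exp(−(3.3−3.7)²/(2·1.1²)) = 0.362675·exp(-0.06612) = 0.339472] × [0.349435] = 0.118623
  f_B = [(1/(1.0·√(2π)))·exp(−(3.3−4.2)²/(2·1.0²)) = 0.398942·exp(-0.40500) = 0.266085] × [0.289692] = 0.0770826
  f_C = [(1/(0.9·√(2π)))·exp(−(3.3−7.4)²/(2·0.9²)) = 0.443269·exp(-10.37654) = 1.38099e-05] × [2.27688e-05] = 3.14435e-10
Multiply by the mixture weights:
  π_A·f_A = 0.28 × 0.118623 = 0.0332145
  π_B·f_B = 0.39 × 0.0770826 = 0.0300622
  π_C·f_C = 0.33 × 3.14435e-10 = 1.03764e-10
Marginal: 0.0332145 + 0.0300622 + 1.03764e-10 = 0.0632767
Responsibility of Group B: 0.0300622 / 0.0632767 ≈ 0.4751

0.4751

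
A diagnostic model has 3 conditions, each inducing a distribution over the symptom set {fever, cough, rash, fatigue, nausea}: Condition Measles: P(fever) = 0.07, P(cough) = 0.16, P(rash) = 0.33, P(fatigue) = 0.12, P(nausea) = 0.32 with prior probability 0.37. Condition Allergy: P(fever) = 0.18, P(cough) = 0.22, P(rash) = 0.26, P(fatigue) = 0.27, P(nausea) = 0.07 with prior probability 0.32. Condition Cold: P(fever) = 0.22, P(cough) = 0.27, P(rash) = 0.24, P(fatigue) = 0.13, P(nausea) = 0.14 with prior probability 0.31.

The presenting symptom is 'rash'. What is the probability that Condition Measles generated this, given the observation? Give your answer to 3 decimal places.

By Bayes' theorem, P(k | x) = π_k f_k(x) / Σ_j π_j f_j(x).
Evaluate each component's likelihood at the observed value:
  f_Measles = P(rash | comp) = 0.33
  f_Allergy = P(rash | comp) = 0.26
  f_Cold = P(rash | comp) = 0.24
Unnormalised posteriors:
  π_Measles·f_Measles = 0.37 × 0.33 = 0.1221
  π_Allergy·f_Allergy = 0.32 × 0.26 = 0.0832
  π_Cold·f_Cold = 0.31 × 0.24 = 0.0744
Normaliser: 0.1221 + 0.0832 + 0.0744 = 0.2797
P(Condition Measles | the observation) = 0.1221 / 0.2797 ≈ 0.437

0.437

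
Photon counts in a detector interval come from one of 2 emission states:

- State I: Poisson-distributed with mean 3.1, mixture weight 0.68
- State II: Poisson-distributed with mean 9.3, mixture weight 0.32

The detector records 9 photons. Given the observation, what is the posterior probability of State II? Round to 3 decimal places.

0.949

By Bayes' theorem, P(k | x) = π_k f_k(x) / Σ_j π_j f_j(x).
Component likelihoods at x = 9 photons:
  f_I = e^(−3.1)·3.1^9/9! = 0.00328231
  f_II = e^(−9.3)·9.3^9/9! = 0.131113
Unnormalised posteriors:
  π_I·f_I = 0.68 × 0.00328231 = 0.00223197
  π_II·f_II = 0.32 × 0.131113 = 0.0419561
Marginal: 0.00223197 + 0.0419561 = 0.044188
P(State II | 9 photons) ≈ 0.949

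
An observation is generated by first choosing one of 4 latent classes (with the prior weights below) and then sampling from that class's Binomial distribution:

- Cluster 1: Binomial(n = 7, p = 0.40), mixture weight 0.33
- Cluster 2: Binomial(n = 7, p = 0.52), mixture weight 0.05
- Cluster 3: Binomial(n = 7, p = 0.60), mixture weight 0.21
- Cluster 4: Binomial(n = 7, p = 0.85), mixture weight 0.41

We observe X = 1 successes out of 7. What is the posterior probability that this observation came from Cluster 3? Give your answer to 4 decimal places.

0.0738

Posterior ∝ prior × likelihood, so P(k | x) ∝ π_k f_k(x); normalise over all components.
Component likelihoods at x = 1 successes out of 7:
  f_1 = C(7,1)·0.40^1·0.60^6 = 7·0.4·0.046656 = 0.130637
  f_2 = C(7,1)·0.52^1·0.48^6 = 7·0.52·0.0122306 = 0.0445193
  f_3 = C(7,1)·0.60^1·0.40^6 = 7·0.6·0.004096 = 0.0172032
  f_4 = C(7,1)·0.85^1·0.15^6 = 7·0.85·1.13906e-05 = 6.77742e-05
Multiply by the mixture weights:
  π_1·f_1 = 0.33 × 0.130637 = 0.0431101
  π_2·f_2 = 0.05 × 0.0445193 = 0.00222597
  π_3·f_3 = 0.21 × 0.0172032 = 0.00361267
  π_4·f_4 = 0.41 × 6.77742e-05 = 2.77874e-05
Normaliser: 0.0431101 + 0.00222597 + 0.00361267 + 2.77874e-05 = 0.0489766
P(Cluster 3 | data) = 0.00361267 / 0.0489766 ≈ 0.0738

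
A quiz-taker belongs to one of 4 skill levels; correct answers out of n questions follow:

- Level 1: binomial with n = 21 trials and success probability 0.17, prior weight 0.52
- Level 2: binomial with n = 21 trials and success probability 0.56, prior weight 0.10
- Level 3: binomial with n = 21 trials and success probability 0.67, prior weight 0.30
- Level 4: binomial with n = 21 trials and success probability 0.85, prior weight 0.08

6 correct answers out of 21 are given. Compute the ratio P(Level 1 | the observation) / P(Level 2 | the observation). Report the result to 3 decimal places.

Only the two components matter; the odds are (w_i f_i(x)) / (w_j f_j(x)).
Evaluate each component's likelihood at the observed value:
  L_1 = C(21,6)·0.17^6·0.83^15 = 54264·2.41376e-05·0.0611183 = 0.0800528
  L_2 = C(21,6)·0.56^6·0.44^15 = 54264·0.030841·4.48529e-06 = 0.00750637
  L_3 = C(21,6)·0.67^6·0.33^15 = 54264·0.0904584·5.99389e-08 = 0.000294218
  L_4 = C(21,6)·0.85^6·0.15^15 = 54264·0.37715·4.37894e-13 = 8.96178e-09
Posterior odds = (w_1·L_1) / (w_2·L_2) = (0.52·0.0800528) / (0.10·0.00750637) = 0.0416275 / 0.000750637 ≈ 55.456

55.456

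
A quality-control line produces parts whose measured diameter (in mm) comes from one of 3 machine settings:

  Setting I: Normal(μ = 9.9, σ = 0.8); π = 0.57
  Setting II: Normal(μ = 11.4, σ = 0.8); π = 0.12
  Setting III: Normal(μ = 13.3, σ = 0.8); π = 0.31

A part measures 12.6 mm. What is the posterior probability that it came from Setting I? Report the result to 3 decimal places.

0.008

The responsibility of component k is π_k f_k(x) divided by Σ_j π_j f_j(x).
Evaluate each component's likelihood at the observed value:
  f_I = (1/(0.8·√(2π)))·exp(−(12.6−9.9)²/(2·0.8²)) = 0.498678·exp(-5.69531) = 0.0016764
  f_II = (1/(0.8·√(2π)))·exp(−(12.6−11.4)²/(2·0.8²)) = 0.498678·exp(-1.12500) = 0.161897
  f_III = (1/(0.8·√(2π)))·exp(−(12.6−13.3)²/(2·0.8²)) = 0.498678·exp(-0.38281) = 0.340069
Weight by the priors:
  π_I·f_I = 0.57 × 0.0016764 = 0.000955547
  π_II·f_II = 0.12 × 0.161897 = 0.0194276
  π_III·f_III = 0.31 × 0.340069 = 0.105421
Marginal: 0.000955547 + 0.0194276 + 0.105421 = 0.125804
So the posterior for Setting I is 0.000955547 / 0.125804 ≈ 0.008.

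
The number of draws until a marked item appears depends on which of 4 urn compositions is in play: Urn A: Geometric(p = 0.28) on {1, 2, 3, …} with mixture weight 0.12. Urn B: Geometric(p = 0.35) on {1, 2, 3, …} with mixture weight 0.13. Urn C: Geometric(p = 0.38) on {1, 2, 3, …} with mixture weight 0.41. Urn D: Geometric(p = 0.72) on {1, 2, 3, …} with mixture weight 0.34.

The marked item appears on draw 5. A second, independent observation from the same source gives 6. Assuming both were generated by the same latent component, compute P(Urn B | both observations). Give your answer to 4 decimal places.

Apply Bayes' rule: the posterior for each component is proportional to its prior times its likelihood at x.
Since both observations come from the same component, the likelihood for component k is f_k(x₁)·f_k(x₂).
  f_A = [0.28·(1−0.28)^4 = 0.28·0.268739 = 0.0752468] × [0.0541777] = 0.0040767
  f_B = [0.35·(1−0.35)^4 = 0.35·0.178506 = 0.0624772] × [0.0406102] = 0.00253721
  f_C = [0.38·(1−0.38)^4 = 0.38·0.147763 = 0.0561501] × [0.034813] = 0.00195476
  f_D = [0.72·(1−0.72)^4 = 0.72·0.00614656 = 0.00442552] × [0.00123915] = 5.48387e-06
Unnormalised posteriors:
  w_A·f_A = 0.12 × 0.0040767 = 0.000489204
  w_B·f_B = 0.13 × 0.00253721 = 0.000329837
  w_C·f_C = 0.41 × 0.00195476 = 0.00080145
  w_D·f_D = 0.34 × 5.48387e-06 = 1.86452e-06
Marginal: 0.000489204 + 0.000329837 + 0.00080145 + 1.86452e-06 = 0.00162236
P(Urn B | data) = 0.000329837 / 0.00162236 ≈ 0.2033

0.2033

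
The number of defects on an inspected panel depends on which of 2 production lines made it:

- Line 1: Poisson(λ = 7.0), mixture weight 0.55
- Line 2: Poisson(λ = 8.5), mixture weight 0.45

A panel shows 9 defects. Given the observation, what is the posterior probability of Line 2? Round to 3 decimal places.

0.512

The responsibility of component k is w_k f_k(x) divided by Σ_j w_j f_j(x).
Component likelihoods at x = 9 defects:
  p_1 = e^(−7.0)·7.0^9/9! = 0.101405
  p_2 = e^(−8.5)·8.5^9/9! = 0.129869
Multiply by the mixture weights:
  w_1·p_1 = 0.55 × 0.101405 = 0.0557726
  w_2·p_2 = 0.45 × 0.129869 = 0.0584409
Evidence: 0.0557726 + 0.0584409 = 0.114213
P(Line 2 | data) = 0.0584409 / 0.114213 ≈ 0.512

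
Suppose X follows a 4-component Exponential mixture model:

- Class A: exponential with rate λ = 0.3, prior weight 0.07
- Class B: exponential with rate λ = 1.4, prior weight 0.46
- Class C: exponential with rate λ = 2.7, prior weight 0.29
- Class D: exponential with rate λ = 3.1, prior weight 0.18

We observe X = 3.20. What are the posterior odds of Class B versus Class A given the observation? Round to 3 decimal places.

0.908

Posterior odds = (π_i f_i(x)) / (π_j f_j(x)); the normalising sum cancels.
Evaluate each component's likelihood at the observed value:
  f_A = 0.114868
  f_B = 0.0158668
  f_C = 0.000477595
  f_D = 0.000152462
Odds = (0.46/0.07) × (0.0158668/0.114868) = 6.57143 × 0.138131 ≈ 0.908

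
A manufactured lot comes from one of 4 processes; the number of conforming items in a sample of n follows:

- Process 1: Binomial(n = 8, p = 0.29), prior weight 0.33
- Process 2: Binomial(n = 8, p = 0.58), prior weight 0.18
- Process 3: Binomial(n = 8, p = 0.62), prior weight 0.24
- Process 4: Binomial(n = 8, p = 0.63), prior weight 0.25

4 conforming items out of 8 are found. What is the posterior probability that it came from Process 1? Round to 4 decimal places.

0.2193

By Bayes' theorem, P(k | x) = w_k f_k(x) / Σ_j w_j f_j(x).
Component likelihoods at x = 4 conforming items out of 8:
  L_1 = 0.125812
  L_2 = 0.246494
  L_3 = 0.215675
  L_4 = 0.206665
Weight by the priors:
  w_1·L_1 = 0.33 × 0.125812 = 0.0415181
  w_2·L_2 = 0.18 × 0.246494 = 0.044369
  w_3·L_3 = 0.24 × 0.215675 = 0.0517619
  w_4·L_4 = 0.25 × 0.206665 = 0.0516663
Denominator: 0.0415181 + 0.044369 + 0.0517619 + 0.0516663 = 0.189315
Responsibility of Process 1: 0.0415181 / 0.189315 ≈ 0.2193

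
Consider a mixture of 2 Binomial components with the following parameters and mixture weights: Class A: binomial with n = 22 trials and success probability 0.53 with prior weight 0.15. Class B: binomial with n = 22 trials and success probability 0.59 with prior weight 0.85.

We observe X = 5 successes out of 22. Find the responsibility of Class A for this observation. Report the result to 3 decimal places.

P(component k | x) = P(Z=k)·f_k(x) / marginal(x), where marginal(x) = Σ_j P(Z=j)·f_j(x).
Binomial probabilities:
  f_A = 0.00293467
  f_B = 0.000492156
Unnormalised posteriors:
  P(Z=A)·f_A = 0.15 × 0.00293467 = 0.000440201
  P(Z=B)·f_B = 0.85 × 0.000492156 = 0.000418332
Marginal: 0.000440201 + 0.000418332 = 0.000858533
So the posterior for Class A is 0.000440201 / 0.000858533 ≈ 0.513.

0.513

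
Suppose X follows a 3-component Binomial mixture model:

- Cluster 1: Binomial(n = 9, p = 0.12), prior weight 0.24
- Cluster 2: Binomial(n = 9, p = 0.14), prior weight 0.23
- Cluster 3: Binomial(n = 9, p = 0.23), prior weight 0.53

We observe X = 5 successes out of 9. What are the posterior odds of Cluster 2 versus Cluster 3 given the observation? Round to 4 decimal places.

The posterior odds equal the prior odds times the likelihood ratio: (π_i/π_j)·(f_i(x)/f_j(x)).
Binomial probabilities:
  L_1 = C(9,5)·0.12^5·0.88^4 = 126·2.48832e-05·0.599695 = 0.00188021
  L_2 = C(9,5)·0.14^5·0.86^4 = 126·5.37824e-05·0.547008 = 0.00370685
  L_3 = C(9,5)·0.23^5·0.77^4 = 126·0.000643634·0.35153 = 0.0285084
Posterior odds = (π_2·L_2) / (π_3·L_3) = (0.23·0.00370685) / (0.53·0.0285084) = 0.000852575 / 0.0151094 ≈ 0.0564

0.0564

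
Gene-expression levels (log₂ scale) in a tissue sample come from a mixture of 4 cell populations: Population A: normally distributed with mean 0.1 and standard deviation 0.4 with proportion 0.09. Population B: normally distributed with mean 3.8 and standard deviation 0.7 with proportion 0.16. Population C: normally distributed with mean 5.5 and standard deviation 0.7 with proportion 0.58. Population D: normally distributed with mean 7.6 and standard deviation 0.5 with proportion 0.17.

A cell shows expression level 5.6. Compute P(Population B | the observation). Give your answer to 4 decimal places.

By Bayes' theorem, P(k | x) = π_k f_k(x) / Σ_j π_j f_j(x).
Evaluate each component's likelihood at the observed value:
  p_A = (1/(0.4·√(2π)))·exp(−(5.6−0.1)²/(2·0.4²)) = 0.997356·exp(-94.53125) = 8.79933e-42
  p_B = (1/(0.7·√(2π)))·exp(−(5.6−3.8)²/(2·0.7²)) = 0.569918·exp(-3.30612) = 0.0208921
  p_C = (1/(0.7·√(2π)))·exp(−(5.6−5.5)²/(2·0.7²)) = 0.569918·exp(-0.01020) = 0.564132
  p_D = (1/(0.5·√(2π)))·exp(−(5.6−7.6)²/(2·0.5²)) = 0.797885·exp(-8.00000) = 0.00026766
Multiply by the mixture weights:
  π_A·p_A = 0.09 × 8.79933e-42 = 7.9194e-43
  π_B·p_B = 0.16 × 0.0208921 = 0.00334273
  π_C·p_C = 0.58 × 0.564132 = 0.327196
  π_D·p_D = 0.17 × 0.00026766 = 4.55023e-05
Normaliser: 7.9194e-43 + 0.00334273 + 0.327196 + 4.55023e-05 = 0.330585
P(Population B | the observation) ≈ 0.0101

0.0101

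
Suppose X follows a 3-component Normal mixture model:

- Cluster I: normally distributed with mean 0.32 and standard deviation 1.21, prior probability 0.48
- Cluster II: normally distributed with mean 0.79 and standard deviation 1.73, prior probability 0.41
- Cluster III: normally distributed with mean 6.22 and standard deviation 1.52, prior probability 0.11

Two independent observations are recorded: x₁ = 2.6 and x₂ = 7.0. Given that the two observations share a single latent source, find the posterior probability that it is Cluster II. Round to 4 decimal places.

Posterior ∝ prior × likelihood, so P(k | x) ∝ w_k f_k(x); normalise over all components.
Since both observations come from the same component, the likelihood for component k is f_k(x₁)·f_k(x₂).
  f_I = [(1/(1.21·√(2π)))·exp(−(2.6−0.32)²/(2·1.21²)) = 0.329704·exp(-1.77529) = 0.0558633] × [7.94285e-08] = 4.43714e-09
  f_II = [(1/(1.73·√(2π)))·exp(−(2.6−0.79)²/(2·1.73²)) = 0.230602·exp(-0.54731) = 0.133404] × [0.00036718] = 4.89834e-05
  f_III = [(1/(1.52·√(2π)))·exp(−(2.6−6.22)²/(2·1.52²)) = 0.262462·exp(-2.83596) = 0.0153966] × [0.230083] = 0.0035425
Weight by the priors:
  w_I·f_I = 0.48 × 4.43714e-09 = 2.12983e-09
  w_II·f_II = 0.41 × 4.89834e-05 = 2.00832e-05
  w_III·f_III = 0.11 × 0.0035425 = 0.000389675
Normaliser: 2.12983e-09 + 2.00832e-05 + 0.000389675 = 0.00040976
Responsibility of Cluster II: 2.00832e-05 / 0.00040976 ≈ 0.0490

0.0490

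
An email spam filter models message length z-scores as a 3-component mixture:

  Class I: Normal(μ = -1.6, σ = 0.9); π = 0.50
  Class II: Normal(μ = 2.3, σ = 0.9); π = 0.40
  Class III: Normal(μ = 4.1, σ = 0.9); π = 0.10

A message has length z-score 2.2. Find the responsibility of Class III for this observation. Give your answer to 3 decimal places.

0.026

By Bayes' theorem, P(k | x) = w_k f_k(x) / Σ_j w_j f_j(x).
Evaluate each component's likelihood at the observed value:
  p_I = 5.96415e-05
  p_II = 0.440541
  p_III = 0.0477406
Weight by the priors:
  w_I·p_I = 0.50 × 5.96415e-05 = 2.98208e-05
  w_II·p_II = 0.40 × 0.440541 = 0.176217
  w_III·p_III = 0.10 × 0.0477406 = 0.00477406
Sum: 2.98208e-05 + 0.176217 + 0.00477406 = 0.18102
P(Class III | 2.2) = 0.00477406 / 0.18102 ≈ 0.026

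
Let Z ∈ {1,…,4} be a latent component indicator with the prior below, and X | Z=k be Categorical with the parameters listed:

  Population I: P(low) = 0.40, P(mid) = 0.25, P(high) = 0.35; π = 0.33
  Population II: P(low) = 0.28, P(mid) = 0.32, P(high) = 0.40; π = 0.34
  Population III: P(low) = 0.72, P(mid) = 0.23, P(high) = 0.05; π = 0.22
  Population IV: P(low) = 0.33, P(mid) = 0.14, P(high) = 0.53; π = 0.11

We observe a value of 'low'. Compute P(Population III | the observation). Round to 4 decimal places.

Posterior ∝ prior × likelihood, so P(k | x) ∝ w_k f_k(x); normalise over all components.
Categorical probabilities:
  p_I = P(low | comp) = 0.40
  p_II = P(low | comp) = 0.28
  p_III = P(low | comp) = 0.72
  p_IV = P(low | comp) = 0.33
Unnormalised posteriors:
  w_I·p_I = 0.33 × 0.4 = 0.132
  w_II·p_II = 0.34 × 0.28 = 0.0952
  w_III·p_III = 0.22 × 0.72 = 0.1584
  w_IV·p_IV = 0.11 × 0.33 = 0.0363
Evidence: 0.132 + 0.0952 + 0.1584 + 0.0363 = 0.4219
So the posterior for Population III is 0.1584 / 0.4219 ≈ 0.3754.

0.3754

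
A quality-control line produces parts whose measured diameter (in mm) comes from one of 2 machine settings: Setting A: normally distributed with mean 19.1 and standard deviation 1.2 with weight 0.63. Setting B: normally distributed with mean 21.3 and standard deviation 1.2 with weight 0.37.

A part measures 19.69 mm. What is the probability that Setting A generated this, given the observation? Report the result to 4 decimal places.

The responsibility of component k is π_k f_k(x) divided by Σ_j π_j f_j(x).
Evaluate each component's likelihood at the observed value:
  L_A = (1/(1.2·√(2π)))·exp(−(19.69−19.1)²/(2·1.2²)) = 0.332452·exp(-0.12087) = 0.294603
  L_B = (1/(1.2·√(2π)))·exp(−(19.69−21.3)²/(2·1.2²)) = 0.332452·exp(-0.90003) = 0.13516
Multiply by the mixture weights:
  π_A·L_A = 0.63 × 0.294603 = 0.1856
  π_B·L_B = 0.37 × 0.13516 = 0.0500093
Sum: 0.1856 + 0.0500093 = 0.235609
P(Setting A | x) ≈ 0.7877

0.7877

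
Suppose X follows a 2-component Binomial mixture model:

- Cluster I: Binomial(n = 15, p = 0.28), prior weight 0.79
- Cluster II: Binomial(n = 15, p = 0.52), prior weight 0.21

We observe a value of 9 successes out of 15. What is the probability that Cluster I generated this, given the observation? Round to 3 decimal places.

0.140

Posterior ∝ prior × likelihood, so P(k | x) ∝ π_k f_k(x); normalise over all components.
Component likelihoods at x = 9 successes out of 15:
  L_I = 0.00737601
  L_II = 0.170169
Prior × likelihood for each component:
  π_I·L_I = 0.79 × 0.00737601 = 0.00582705
  π_II·L_II = 0.21 × 0.170169 = 0.0357356
Evidence: 0.00582705 + 0.0357356 = 0.0415626
So the posterior for Cluster I is 0.00582705 / 0.0415626 ≈ 0.140.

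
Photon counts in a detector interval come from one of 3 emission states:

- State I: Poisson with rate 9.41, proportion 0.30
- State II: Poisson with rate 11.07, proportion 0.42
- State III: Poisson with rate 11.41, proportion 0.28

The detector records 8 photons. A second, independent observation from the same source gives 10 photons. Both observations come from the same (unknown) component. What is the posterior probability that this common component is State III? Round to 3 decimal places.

0.220

By Bayes' theorem, P(k | x) = P(Z=k) f_k(x) / Σ_j P(Z=j) f_j(x).
Since both observations come from the same component, the likelihood for component k is f_k(x₁)·f_k(x₂).
  L_I = [e^(−9.41)·9.41^8/8! = 0.124878] × [0.122863] = 0.0153429
  L_II = [e^(−11.07)·11.07^8/8! = 0.0871005] × [0.118597] = 0.0103298
  L_III = [e^(−11.41)·11.41^8/8! = 0.0789704] × [0.114233] = 0.00902107
Multiply by the mixture weights:
  P(Z=I)·L_I = 0.30 × 0.0153429 = 0.00460287
  P(Z=II)·L_II = 0.42 × 0.0103298 = 0.00433853
  P(Z=III)·L_III = 0.28 × 0.00902107 = 0.0025259
Evidence: 0.00460287 + 0.00433853 + 0.0025259 = 0.0114673
P(State III | data) ≈ 0.220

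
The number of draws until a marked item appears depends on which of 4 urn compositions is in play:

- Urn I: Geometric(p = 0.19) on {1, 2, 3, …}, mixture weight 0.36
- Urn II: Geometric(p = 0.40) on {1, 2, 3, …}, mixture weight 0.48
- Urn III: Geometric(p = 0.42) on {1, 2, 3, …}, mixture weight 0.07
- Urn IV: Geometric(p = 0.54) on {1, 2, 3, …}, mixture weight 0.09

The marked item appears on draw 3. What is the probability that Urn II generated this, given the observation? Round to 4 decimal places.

Posterior ∝ prior × likelihood, so P(k | x) ∝ w_k f_k(x); normalise over all components.
Geometric probabilities:
  L_I = 0.124659
  L_II = 0.144
  L_III = 0.141288
  L_IV = 0.114264
Prior × likelihood for each component:
  w_I·L_I = 0.36 × 0.124659 = 0.0448772
  w_II·L_II = 0.48 × 0.144 = 0.06912
  w_III·L_III = 0.07 × 0.141288 = 0.00989016
  w_IV·L_IV = 0.09 × 0.114264 = 0.0102838
Denominator: 0.0448772 + 0.06912 + 0.00989016 + 0.0102838 = 0.134171
Responsibility of Urn II: 0.06912 / 0.134171 ≈ 0.5152

0.5152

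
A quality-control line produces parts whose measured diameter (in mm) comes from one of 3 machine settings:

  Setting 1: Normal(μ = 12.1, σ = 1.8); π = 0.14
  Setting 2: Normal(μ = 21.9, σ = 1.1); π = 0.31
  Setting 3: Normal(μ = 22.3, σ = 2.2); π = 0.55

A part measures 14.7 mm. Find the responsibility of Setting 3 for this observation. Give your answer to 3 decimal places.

P(component k | x) = π_k·f_k(x) / marginal(x), where marginal(x) = Σ_j π_j·f_j(x).
Evaluate each component's likelihood at the observed value:
  p_1 = (1/(1.8·√(2π)))·exp(−(14.7−12.1)²/(2·1.8²)) = 0.221635·exp(-1.04321) = 0.0780867
  p_2 = (1/(1.1·√(2π)))·exp(−(14.7−21.9)²/(2·1.1²)) = 0.362675·exp(-21.42149) = 1.8042e-10
  p_3 = (1/(2.2·√(2π)))·exp(−(14.7−22.3)²/(2·2.2²)) = 0.181337·exp(-5.96694) = 0.000464598
Prior × likelihood for each component:
  π_1·p_1 = 0.14 × 0.0780867 = 0.0109321
  π_2·p_2 = 0.31 × 1.8042e-10 = 5.59301e-11
  π_3·p_3 = 0.55 × 0.000464598 = 0.000255529
Normaliser: 0.0109321 + 5.59301e-11 + 0.000255529 = 0.0111877
Responsibility of Setting 3: 0.000255529 / 0.0111877 ≈ 0.023

0.023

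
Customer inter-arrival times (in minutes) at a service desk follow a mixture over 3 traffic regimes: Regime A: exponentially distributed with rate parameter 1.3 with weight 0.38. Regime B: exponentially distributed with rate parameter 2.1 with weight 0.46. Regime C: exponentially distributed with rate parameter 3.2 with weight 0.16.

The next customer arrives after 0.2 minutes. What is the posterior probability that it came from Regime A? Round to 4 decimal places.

Apply Bayes' rule: the posterior for each component is proportional to its prior times its likelihood at x.
Component likelihoods at x = 0.2 minutes:
  f_A = 1.3·e^(−1.3·0.2) = 1.3·e^(−0.2600) = 1.00237
  f_B = 2.1·e^(−2.1·0.2) = 2.1·e^(−0.4200) = 1.3798
  f_C = 3.2·e^(−3.2·0.2) = 3.2·e^(−0.6400) = 1.68734
Weight by the priors:
  π_A·f_A = 0.38 × 1.00237 = 0.380899
  π_B·f_B = 0.46 × 1.3798 = 0.634707
  π_C·f_C = 0.16 × 1.68734 = 0.269974
Marginal: 0.380899 + 0.634707 + 0.269974 = 1.28558
Responsibility of Regime A: 0.380899 / 1.28558 ≈ 0.2963

0.2963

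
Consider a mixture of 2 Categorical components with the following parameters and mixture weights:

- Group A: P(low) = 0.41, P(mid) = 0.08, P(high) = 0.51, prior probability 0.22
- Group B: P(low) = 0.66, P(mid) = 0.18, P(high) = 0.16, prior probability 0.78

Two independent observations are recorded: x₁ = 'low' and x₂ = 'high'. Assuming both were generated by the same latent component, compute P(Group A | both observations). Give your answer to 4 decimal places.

Apply Bayes' rule: the posterior for each component is proportional to its prior times its likelihood at x.
Since both observations come from the same component, the likelihood for component k is f_k(x₁)·f_k(x₂).
  f_A = [P(low | comp) = 0.41] × [0.51] = 0.2091
  f_B = [P(low | comp) = 0.66] × [0.16] = 0.1056
Unnormalised posteriors:
  w_A·f_A = 0.22 × 0.2091 = 0.046002
  w_B·f_B = 0.78 × 0.1056 = 0.082368
Denominator: 0.046002 + 0.082368 = 0.12837
So the posterior for Group A is 0.046002 / 0.12837 ≈ 0.3584.

0.3584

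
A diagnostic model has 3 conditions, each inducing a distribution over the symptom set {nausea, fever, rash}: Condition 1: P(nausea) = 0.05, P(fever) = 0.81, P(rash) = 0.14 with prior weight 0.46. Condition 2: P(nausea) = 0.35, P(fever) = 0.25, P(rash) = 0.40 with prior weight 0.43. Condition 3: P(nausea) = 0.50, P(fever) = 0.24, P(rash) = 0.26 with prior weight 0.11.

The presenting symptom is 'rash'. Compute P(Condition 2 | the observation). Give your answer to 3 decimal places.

The responsibility of component k is P(Z=k) f_k(x) divided by Σ_j P(Z=j) f_j(x).
Evaluate each component's likelihood at the observed value:
  p_1 = P(rash | comp) = 0.14
  p_2 = P(rash | comp) = 0.40
  p_3 = P(rash | comp) = 0.26
Multiply by the mixture weights:
  P(Z=1)·p_1 = 0.46 × 0.14 = 0.0644
  P(Z=2)·p_2 = 0.43 × 0.4 = 0.172
  P(Z=3)·p_3 = 0.11 × 0.26 = 0.0286
Evidence: 0.0644 + 0.172 + 0.0286 = 0.265
P(Condition 2 | the observation) = 0.172 / 0.265 ≈ 0.649

0.649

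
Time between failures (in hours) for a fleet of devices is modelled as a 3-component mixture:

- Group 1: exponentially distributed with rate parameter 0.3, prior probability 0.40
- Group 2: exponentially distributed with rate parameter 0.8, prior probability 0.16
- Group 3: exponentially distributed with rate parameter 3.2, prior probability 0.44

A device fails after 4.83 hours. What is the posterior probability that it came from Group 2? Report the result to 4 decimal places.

P(component k | x) = w_k·f_k(x) / marginal(x), where marginal(x) = Σ_j w_j·f_j(x).
Component likelihoods at x = 4.83 hours:
  L_1 = 0.0704415
  L_2 = 0.0167871
  L_3 = 6.20432e-07
Weight by the priors:
  w_1·L_1 = 0.40 × 0.0704415 = 0.0281766
  w_2·L_2 = 0.16 × 0.0167871 = 0.00268594
  w_3·L_3 = 0.44 × 6.20432e-07 = 2.7299e-07
Sum: 0.0281766 + 0.00268594 + 2.7299e-07 = 0.0308628
So the posterior for Group 2 is 0.00268594 / 0.0308628 ≈ 0.0870.

0.0870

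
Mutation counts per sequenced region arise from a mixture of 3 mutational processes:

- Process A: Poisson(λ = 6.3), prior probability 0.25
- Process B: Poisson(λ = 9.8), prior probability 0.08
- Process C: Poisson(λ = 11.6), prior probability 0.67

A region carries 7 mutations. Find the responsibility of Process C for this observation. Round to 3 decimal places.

0.442

P(component k | x) = π_k·f_k(x) / marginal(x), where marginal(x) = Σ_j π_j·f_j(x).
Evaluate each component's likelihood at the observed value:
  L_A = e^(−6.3)·6.3^7/7! = 0.143515
  L_B = e^(−9.8)·9.8^7/7! = 0.0955138
  L_C = e^(−11.6)·11.6^7/7! = 0.0513996
Multiply by the mixture weights:
  π_A·L_A = 0.25 × 0.143515 = 0.0358788
  π_B·L_B = 0.08 × 0.0955138 = 0.0076411
  π_C·L_C = 0.67 × 0.0513996 = 0.0344377
Sum: 0.0358788 + 0.0076411 + 0.0344377 = 0.0779576
Responsibility of Process C: 0.0344377 / 0.0779576 ≈ 0.442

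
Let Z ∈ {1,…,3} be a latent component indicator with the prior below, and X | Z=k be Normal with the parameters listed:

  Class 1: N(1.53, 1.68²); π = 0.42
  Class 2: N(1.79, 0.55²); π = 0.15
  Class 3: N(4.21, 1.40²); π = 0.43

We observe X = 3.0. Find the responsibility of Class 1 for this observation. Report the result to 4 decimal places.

By Bayes' theorem, P(k | x) = π_k f_k(x) / Σ_j π_j f_j(x).
Evaluate each component's likelihood at the observed value:
  p_1 = 0.161937
  p_2 = 0.0644993
  p_3 = 0.196144
Multiply by the mixture weights:
  π_1·p_1 = 0.42 × 0.161937 = 0.0680137
  π_2·p_2 = 0.15 × 0.0644993 = 0.00967489
  π_3·p_3 = 0.43 × 0.196144 = 0.084342
Sum: 0.0680137 + 0.00967489 + 0.084342 = 0.162031
P(Class 1 | x) = 0.0680137 / 0.162031 ≈ 0.4198

0.4198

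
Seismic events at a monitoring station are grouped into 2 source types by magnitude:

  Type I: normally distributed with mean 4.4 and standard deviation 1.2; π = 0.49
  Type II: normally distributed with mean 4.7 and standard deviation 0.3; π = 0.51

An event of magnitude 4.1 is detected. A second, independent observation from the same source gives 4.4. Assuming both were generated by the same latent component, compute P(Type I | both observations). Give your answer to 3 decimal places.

The responsibility of component k is P(Z=k) f_k(x) divided by Σ_j P(Z=j) f_j(x).
Since both observations come from the same component, the likelihood for component k is f_k(x₁)·f_k(x₂).
  f_I = [0.322223] × [0.332452] = 0.107124
  f_II = [0.17997] × [0.806569] = 0.145158
Multiply by the mixture weights:
  P(Z=I)·f_I = 0.49 × 0.107124 = 0.0524907
  P(Z=II)·f_II = 0.51 × 0.145158 = 0.0740307
Sum: 0.0524907 + 0.0740307 = 0.126521
P(Type I | x₁, x₂) = 0.0524907 / 0.126521 ≈ 0.415

0.415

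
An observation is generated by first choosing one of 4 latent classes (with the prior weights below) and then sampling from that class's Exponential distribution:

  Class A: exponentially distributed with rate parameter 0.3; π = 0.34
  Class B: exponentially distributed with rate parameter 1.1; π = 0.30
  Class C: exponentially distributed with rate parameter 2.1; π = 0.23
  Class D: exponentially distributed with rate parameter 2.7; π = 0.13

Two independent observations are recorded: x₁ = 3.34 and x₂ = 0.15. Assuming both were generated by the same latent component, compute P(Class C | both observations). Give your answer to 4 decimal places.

0.0345

The responsibility of component k is π_k f_k(x) divided by Σ_j π_j f_j(x).
Since both observations come from the same component, the likelihood for component k is f_k(x₁)·f_k(x₂).
  p_A = [0.3·e^(−0.3·3.34) = 0.3·e^(−1.0020) = 0.110143] × [0.286799] = 0.031589
  p_B = [1.1·e^(−1.1·3.34) = 1.1·e^(−3.6740) = 0.0279122] × [0.932683] = 0.0260333
  p_C = [2.1·e^(−2.1·3.34) = 2.1·e^(−7.0140) = 0.00188833] × [1.53256] = 0.00289397
  p_D = [2.7·e^(−2.7·3.34) = 2.7·e^(−9.0180) = 0.000327262] × [1.80084] = 0.000589346
Prior × likelihood for each component:
  π_A·p_A = 0.34 × 0.031589 = 0.0107403
  π_B·p_B = 0.30 × 0.0260333 = 0.00780998
  π_C·p_C = 0.23 × 0.00289397 = 0.000665614
  π_D·p_D = 0.13 × 0.000589346 = 7.6615e-05
Denominator: 0.0107403 + 0.00780998 + 0.000665614 + 7.6615e-05 = 0.0192925
Responsibility of Class C: 0.000665614 / 0.0192925 ≈ 0.0345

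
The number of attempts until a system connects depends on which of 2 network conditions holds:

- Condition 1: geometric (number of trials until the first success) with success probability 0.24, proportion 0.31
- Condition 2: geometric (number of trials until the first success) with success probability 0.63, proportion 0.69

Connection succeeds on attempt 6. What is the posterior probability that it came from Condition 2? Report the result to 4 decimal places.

The responsibility of component k is π_k f_k(x) divided by Σ_j π_j f_j(x).
Geometric probabilities:
  p_1 = 0.24·(1−0.24)^5 = 0.24·0.253553 = 0.0608526
  p_2 = 0.63·(1−0.63)^5 = 0.63·0.0069344 = 0.00436867
Multiply by the mixture weights:
  π_1·p_1 = 0.31 × 0.0608526 = 0.0188643
  π_2·p_2 = 0.69 × 0.00436867 = 0.00301438
Denominator: 0.0188643 + 0.00301438 = 0.0218787
Responsibility of Condition 2: 0.00301438 / 0.0218787 ≈ 0.1378

0.1378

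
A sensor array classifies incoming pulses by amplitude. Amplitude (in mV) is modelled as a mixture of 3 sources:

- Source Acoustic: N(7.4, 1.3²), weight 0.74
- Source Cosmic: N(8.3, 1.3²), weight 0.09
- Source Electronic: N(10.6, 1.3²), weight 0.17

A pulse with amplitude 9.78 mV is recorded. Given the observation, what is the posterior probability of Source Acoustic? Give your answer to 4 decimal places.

Posterior ∝ prior × likelihood, so P(k | x) ∝ π_k f_k(x); normalise over all components.
Normal densities:
  L_Acoustic = (1/(1.3·√(2π)))·exp(−(9.78−7.4)²/(2·1.3²)) = 0.306879·exp(-1.67586) = 0.0574316
  L_Cosmic = (1/(1.3·√(2π)))·exp(−(9.78−8.3)²/(2·1.3²)) = 0.306879·exp(-0.64805) = 0.160518
  L_Electronic = (1/(1.3·√(2π)))·exp(−(9.78−10.6)²/(2·1.3²)) = 0.306879·exp(-0.19893) = 0.251519
Multiply by the mixture weights:
  π_Acoustic·L_Acoustic = 0.74 × 0.0574316 = 0.0424994
  π_Cosmic·L_Cosmic = 0.09 × 0.160518 = 0.0144466
  π_Electronic·L_Electronic = 0.17 × 0.251519 = 0.0427582
Marginal: 0.0424994 + 0.0144466 + 0.0427582 = 0.0997042
Responsibility of Source Acoustic: 0.0424994 / 0.0997042 ≈ 0.4263

0.4263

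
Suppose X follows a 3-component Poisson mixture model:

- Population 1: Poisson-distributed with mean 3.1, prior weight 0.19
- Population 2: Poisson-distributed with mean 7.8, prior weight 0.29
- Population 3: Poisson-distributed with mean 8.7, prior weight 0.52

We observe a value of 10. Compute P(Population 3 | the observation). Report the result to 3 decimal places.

By Bayes' theorem, P(k | x) = w_k f_k(x) / Σ_j w_j f_j(x).
Component likelihoods at x = 10:
  L_1 = e^(−3.1)·3.1^10/10! = 0.00101752
  L_2 = e^(−7.8)·7.8^10/10! = 0.0941209
  L_3 = e^(−8.7)·8.7^10/10! = 0.114043
Unnormalised posteriors:
  w_1·L_1 = 0.19 × 0.00101752 = 0.000193328
  w_2·L_2 = 0.29 × 0.0941209 = 0.0272951
  w_3·L_3 = 0.52 × 0.114043 = 0.0593022
Normaliser: 0.000193328 + 0.0272951 + 0.0593022 = 0.0867906
P(Population 3 | x) ≈ 0.683

0.683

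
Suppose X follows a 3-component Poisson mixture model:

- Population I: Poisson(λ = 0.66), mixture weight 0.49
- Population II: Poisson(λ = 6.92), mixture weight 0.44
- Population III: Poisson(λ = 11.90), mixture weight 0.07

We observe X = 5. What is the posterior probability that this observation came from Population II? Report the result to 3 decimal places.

0.979

By Bayes' theorem, P(k | x) = w_k f_k(x) / Σ_j w_j f_j(x).
Component likelihoods at x = 5:
  L_I = 0.000539391
  L_II = 0.130627
  L_III = 0.0135036
Prior × likelihood for each component:
  w_I·L_I = 0.49 × 0.000539391 = 0.000264302
  w_II·L_II = 0.44 × 0.130627 = 0.0574757
  w_III·L_III = 0.07 × 0.0135036 = 0.000945251
Denominator: 0.000264302 + 0.0574757 + 0.000945251 = 0.0586852
So the posterior for Population II is 0.0574757 / 0.0586852 ≈ 0.979.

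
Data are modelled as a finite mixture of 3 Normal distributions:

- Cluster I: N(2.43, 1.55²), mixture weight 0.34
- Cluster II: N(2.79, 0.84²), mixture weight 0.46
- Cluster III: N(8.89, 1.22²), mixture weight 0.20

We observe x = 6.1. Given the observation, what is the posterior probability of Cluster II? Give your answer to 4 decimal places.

0.0091

Posterior ∝ prior × likelihood, so P(k | x) ∝ π_k f_k(x); normalise over all components.
Normal densities:
  L_I = 0.015603
  L_II = 0.000201794
  L_III = 0.0239279
Unnormalised posteriors:
  π_I·L_I = 0.34 × 0.015603 = 0.00530501
  π_II·L_II = 0.46 × 0.000201794 = 9.28254e-05
  π_III·L_III = 0.20 × 0.0239279 = 0.00478557
Marginal: 0.00530501 + 9.28254e-05 + 0.00478557 = 0.0101834
Responsibility of Cluster II: 9.28254e-05 / 0.0101834 ≈ 0.0091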